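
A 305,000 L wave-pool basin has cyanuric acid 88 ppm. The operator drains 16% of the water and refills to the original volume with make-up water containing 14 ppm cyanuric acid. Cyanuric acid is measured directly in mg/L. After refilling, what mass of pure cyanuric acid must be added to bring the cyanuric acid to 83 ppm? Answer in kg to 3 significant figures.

2.09 kg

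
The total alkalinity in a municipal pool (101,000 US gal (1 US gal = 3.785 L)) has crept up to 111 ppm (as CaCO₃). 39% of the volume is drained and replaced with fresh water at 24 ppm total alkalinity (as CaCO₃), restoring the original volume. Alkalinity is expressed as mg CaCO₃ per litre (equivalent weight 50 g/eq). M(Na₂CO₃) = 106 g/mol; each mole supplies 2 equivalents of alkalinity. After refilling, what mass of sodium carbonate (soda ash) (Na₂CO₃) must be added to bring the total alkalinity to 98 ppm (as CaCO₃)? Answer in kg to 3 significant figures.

8.48 kg

Volume: 101,000 US gal × 3.785 L/gal = 382,285 L.
After draining 39% and refilling: 111 × 0.61 + 24 × 0.39 = 77.07 ppm.
Deficit to target: 98 − 77.07 = 20.93 mg/L.
As CaCO₃: 20.93 mg/L × 382,285 L = 8001 g; ÷ 50 g/eq ÷ 2 = 80.01 mol Na₂CO₃.
Mass: 80.01 × 106 = 8481 g.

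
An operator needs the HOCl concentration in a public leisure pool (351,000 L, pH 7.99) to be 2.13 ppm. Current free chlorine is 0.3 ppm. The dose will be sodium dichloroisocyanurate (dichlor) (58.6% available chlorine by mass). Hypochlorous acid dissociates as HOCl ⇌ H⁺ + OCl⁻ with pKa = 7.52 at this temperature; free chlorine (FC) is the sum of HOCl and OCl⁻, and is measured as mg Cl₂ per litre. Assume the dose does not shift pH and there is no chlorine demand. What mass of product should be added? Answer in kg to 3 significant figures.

[OCl⁻]/[HOCl] = 10^(pH − pKa) = 10^(7.99 − 7.52) = 2.951; fraction as HOCl = 1/(1 + 2.951) = 0.2531.
Free chlorine required for 2.13 ppm HOCl: 2.13 / 0.2531 = 8.416 ppm.
FC to add: 8.416 − 0.3 = 8.116 mg/L as Cl₂.
Cl₂ equivalent: 8.116 mg/L × 351,000 L = 2849 g.
Product at 58.6% available Cl: 2849 / 0.586 = 4861 g.

4.86 kg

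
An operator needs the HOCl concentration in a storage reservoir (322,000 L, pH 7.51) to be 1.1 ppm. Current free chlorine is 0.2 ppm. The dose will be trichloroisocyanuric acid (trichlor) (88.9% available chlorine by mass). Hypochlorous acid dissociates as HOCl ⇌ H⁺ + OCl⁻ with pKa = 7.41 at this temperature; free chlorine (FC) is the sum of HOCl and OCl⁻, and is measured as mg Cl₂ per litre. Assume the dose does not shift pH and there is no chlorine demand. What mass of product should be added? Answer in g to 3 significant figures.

[OCl⁻]/[HOCl] = 10^(pH − pKa) = 10^(7.51 − 7.41) = 1.259; fraction as HOCl = 1/(1 + 1.259) = 0.4427.
Free chlorine required for 1.1 ppm HOCl: 1.1 / 0.4427 = 2.485 ppm.
FC to add: 2.485 − 0.2 = 2.285 mg/L as Cl₂.
Cl₂ equivalent: 2.285 mg/L × 322,000 L = 735.7 g.
Product at 88.9% available Cl: 735.7 / 0.889 = 827.6 g.

828 g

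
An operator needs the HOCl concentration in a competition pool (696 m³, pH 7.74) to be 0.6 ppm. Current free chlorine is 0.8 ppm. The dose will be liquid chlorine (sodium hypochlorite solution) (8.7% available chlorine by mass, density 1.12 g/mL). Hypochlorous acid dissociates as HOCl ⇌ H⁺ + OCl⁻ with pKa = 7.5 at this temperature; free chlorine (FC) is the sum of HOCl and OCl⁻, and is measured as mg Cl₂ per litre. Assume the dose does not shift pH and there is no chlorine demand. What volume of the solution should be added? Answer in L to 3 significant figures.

Volume: 696 m³ = 696,000 L.
[OCl⁻]/[HOCl] = 10^(pH − pKa) = 10^(7.74 − 7.5) = 1.738; fraction as HOCl = 1/(1 + 1.738) = 0.3653.
Free chlorine required for 0.6 ppm HOCl: 0.6 / 0.3653 = 1.643 ppm.
FC to add: 1.643 − 0.8 = 0.8427 mg/L as Cl₂.
Cl₂ equivalent: 0.8427 mg/L × 696,000 L = 586.5 g.
Product at 8.7% available Cl: 586.5 / 0.087 = 6741 g.
Volume: 6741 g ÷ 1.12 g/mL = 6019 mL.

6.02 L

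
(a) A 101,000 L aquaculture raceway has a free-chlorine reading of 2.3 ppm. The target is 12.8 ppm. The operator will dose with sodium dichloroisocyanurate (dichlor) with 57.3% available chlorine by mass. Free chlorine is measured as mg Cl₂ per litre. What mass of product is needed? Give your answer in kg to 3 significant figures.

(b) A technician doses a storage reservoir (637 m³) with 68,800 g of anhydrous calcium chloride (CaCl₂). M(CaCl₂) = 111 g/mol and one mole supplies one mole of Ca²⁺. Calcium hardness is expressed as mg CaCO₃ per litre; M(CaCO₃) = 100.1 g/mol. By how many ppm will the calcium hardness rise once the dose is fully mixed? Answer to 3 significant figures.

(a) 1.85 kg; (b) 97.4 ppm

(a) Chlorine deficit: 12.8 − 2.3 = 10.5 ppm = 10.5 mg/L as Cl₂.
(a) Cl₂ equivalent needed: 10.5 mg/L × 101,000 L = 1,060,000 mg = 1060 g.
(a) Product at 57.3% available chlorine: 1060 / 0.573 = 1851 g.

(b) Volume: 637 m³ = 637,000 L.
(b) Moles of Ca²⁺: 68,800 g ÷ 111 g/mol = 619.8 mol.
(b) As CaCO₃: 619.8 mol × 100.1 g/mol = 62,040 g.
(b) Rise: 62,040 g / 637,000 L × 1000 = 97.4 mg/L.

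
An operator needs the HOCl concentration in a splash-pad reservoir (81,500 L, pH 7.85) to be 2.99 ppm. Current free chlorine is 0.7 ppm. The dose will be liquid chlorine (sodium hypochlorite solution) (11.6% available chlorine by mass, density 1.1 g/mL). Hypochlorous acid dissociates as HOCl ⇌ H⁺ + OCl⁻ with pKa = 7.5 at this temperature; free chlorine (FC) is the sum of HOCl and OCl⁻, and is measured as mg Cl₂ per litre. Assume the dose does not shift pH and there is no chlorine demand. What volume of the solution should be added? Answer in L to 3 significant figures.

[OCl⁻]/[HOCl] = 10^(pH − pKa) = 10^(7.85 − 7.5) = 2.239; fraction as HOCl = 1/(1 + 2.239) = 0.3088.
Free chlorine required for 2.99 ppm HOCl: 2.99 / 0.3088 = 9.684 ppm.
FC to add: 9.684 − 0.7 = 8.984 mg/L as Cl₂.
Cl₂ equivalent: 8.984 mg/L × 81,500 L = 732.2 g.
Product at 11.6% available Cl: 732.2 / 0.116 = 6312 g.
Volume: 6312 g ÷ 1.1 g/mL = 5738 mL.

5.74 L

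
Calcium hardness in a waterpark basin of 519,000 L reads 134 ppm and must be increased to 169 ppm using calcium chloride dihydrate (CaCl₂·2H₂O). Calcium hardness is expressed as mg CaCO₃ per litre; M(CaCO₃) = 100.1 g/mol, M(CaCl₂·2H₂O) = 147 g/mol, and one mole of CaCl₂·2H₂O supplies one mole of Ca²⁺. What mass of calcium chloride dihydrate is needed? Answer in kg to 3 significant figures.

Hardness to add: (169 − 134) = 35 mg/L as CaCO₃ × 519,000 L = 18,160 g as CaCO₃.
Moles of Ca²⁺ (1 mol Ca²⁺ ≡ 1 mol CaCO₃): 18,160 / 100.1 g/mol = 181.5 mol.
Mass of CaCl₂·2H₂O: 181.5 × 147 = 26,680 g.

26.7 kg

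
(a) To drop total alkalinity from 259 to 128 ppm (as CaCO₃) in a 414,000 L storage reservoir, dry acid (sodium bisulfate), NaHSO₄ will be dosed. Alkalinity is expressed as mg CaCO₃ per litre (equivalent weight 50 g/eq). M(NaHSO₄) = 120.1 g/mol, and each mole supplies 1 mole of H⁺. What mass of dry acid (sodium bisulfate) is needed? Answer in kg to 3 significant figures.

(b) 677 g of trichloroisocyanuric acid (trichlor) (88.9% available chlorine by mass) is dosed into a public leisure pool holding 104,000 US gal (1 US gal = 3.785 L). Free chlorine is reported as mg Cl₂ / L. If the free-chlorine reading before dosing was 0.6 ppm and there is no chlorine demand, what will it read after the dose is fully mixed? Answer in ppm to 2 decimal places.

(a) 130 kg; (b) 2.13 ppm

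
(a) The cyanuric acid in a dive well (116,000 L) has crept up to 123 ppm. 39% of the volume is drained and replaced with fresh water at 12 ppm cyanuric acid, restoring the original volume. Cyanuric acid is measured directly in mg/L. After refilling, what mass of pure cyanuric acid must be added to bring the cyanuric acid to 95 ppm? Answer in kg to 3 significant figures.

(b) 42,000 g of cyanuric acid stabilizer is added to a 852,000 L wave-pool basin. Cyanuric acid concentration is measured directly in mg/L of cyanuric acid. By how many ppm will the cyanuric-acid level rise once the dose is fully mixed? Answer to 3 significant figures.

(a) After draining 39% and refilling: 123 × 0.61 + 12 × 0.39 = 79.71 ppm.
(a) Deficit to target: 95 − 79.71 = 15.29 mg/L.
(a) Mass: 15.29 mg/L × 116,000 L = 1774 g cyanuric acid.

(b) Rise: 42,000 g / 852,000 L × 1000 = 49.3 mg/L.

(a) 1.77 kg; (b) 49.3 ppm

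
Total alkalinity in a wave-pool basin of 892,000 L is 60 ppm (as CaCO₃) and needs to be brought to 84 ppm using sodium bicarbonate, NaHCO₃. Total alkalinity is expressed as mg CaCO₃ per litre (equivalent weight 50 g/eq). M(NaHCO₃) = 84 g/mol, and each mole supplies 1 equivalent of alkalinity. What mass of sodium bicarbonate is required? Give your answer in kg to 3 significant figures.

Alkalinity to add: (84 − 60) = 24 mg/L as CaCO₃ × 892,000 L = 21,410 g as CaCO₃.
Equivalents: 21,410 g ÷ 50 g/eq = 428.2 eq.
NaHCO₃ supplies 1 eq per mole → 428.2 mol.
Mass: 428.2 mol × 84 g/mol = 35,970 g.

36.0 kg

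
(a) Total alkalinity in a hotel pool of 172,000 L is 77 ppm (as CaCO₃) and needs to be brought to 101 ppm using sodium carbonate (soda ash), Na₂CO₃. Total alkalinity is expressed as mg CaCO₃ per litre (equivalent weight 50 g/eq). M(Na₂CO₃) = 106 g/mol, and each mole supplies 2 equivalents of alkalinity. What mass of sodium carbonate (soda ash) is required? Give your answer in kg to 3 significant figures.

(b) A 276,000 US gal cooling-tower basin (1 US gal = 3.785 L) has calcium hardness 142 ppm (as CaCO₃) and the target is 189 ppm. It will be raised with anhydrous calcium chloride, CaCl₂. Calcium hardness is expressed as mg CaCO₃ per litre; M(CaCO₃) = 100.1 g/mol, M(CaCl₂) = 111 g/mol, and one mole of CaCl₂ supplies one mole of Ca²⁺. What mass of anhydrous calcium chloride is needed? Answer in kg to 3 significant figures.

(a) 4.38 kg; (b) 54.4 kg

(a) Alkalinity to add: (101 − 77) = 24 mg/L as CaCO₃ × 172,000 L = 4128 g as CaCO₃.
(a) Equivalents: 4128 g ÷ 50 g/eq = 82.56 eq.
(a) Each mole of Na₂CO₃ supplies 2 eq, so 82.56 / 2 = 41.28 mol.
(a) Mass: 41.28 mol × 106 g/mol = 4376 g.

(b) Volume: 276,000 US gal × 3.785 L/gal = 1,044,660 L.
(b) Hardness to add: (189 − 142) = 47 mg/L as CaCO₃ × 1,044,660 L = 49,100 g as CaCO₃.
(b) Moles of Ca²⁺ (1 mol Ca²⁺ ≡ 1 mol CaCO₃): 49,100 / 100.1 g/mol = 490.5 mol.
(b) Mass of CaCl₂: 490.5 × 111 = 54,450 g.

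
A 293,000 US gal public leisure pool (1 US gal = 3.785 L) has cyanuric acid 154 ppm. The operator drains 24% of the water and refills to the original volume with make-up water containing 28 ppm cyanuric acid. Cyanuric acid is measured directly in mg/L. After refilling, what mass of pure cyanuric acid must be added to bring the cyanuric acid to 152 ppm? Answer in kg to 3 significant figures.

31.3 kg

Volume: 293,000 US gal × 3.785 L/gal = 1,109,005 L.
After draining 24% and refilling: 154 × 0.76 + 28 × 0.24 = 123.76 ppm.
Deficit to target: 152 − 123.76 = 28.24 mg/L.
Mass: 28.24 mg/L × 1,109,005 L = 31,320 g cyanuric acid.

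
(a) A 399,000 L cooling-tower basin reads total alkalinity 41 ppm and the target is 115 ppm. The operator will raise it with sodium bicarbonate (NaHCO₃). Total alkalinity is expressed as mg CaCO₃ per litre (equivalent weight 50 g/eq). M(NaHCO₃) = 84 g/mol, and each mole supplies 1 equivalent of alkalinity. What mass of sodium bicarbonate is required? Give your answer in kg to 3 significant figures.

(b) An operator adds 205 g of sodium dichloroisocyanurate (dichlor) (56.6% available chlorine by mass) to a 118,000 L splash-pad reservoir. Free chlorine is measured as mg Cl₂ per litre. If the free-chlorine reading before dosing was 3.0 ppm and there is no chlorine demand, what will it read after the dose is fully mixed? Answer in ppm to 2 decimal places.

(a) 49.6 kg; (b) 3.98 ppm

(a) Alkalinity to add: (115 − 41) = 74 mg/L as CaCO₃ × 399,000 L = 29,530 g as CaCO₃.
(a) Equivalents: 29,530 g ÷ 50 g/eq = 590.5 eq.
(a) NaHCO₃ supplies 1 eq per mole → 590.5 mol.
(a) Mass: 590.5 mol × 84 g/mol = 49,600 g.

(b) Available chlorine delivered: 205 g × 0.566 = 116 g as Cl₂.
(b) Concentration rise: 116 g / 118,000 L = 0.9833 mg/L = 0.98 ppm.
(b) Final FC: 3.0 + 0.98 = 3.98 ppm.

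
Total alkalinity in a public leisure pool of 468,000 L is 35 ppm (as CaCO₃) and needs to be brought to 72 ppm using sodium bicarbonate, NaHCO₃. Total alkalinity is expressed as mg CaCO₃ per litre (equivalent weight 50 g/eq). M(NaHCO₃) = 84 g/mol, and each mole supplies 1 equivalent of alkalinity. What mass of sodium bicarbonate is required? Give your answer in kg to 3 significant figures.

Alkalinity to add: (72 − 35) = 37 mg/L as CaCO₃ × 468,000 L = 17,320 g as CaCO₃.
Equivalents: 17,320 g ÷ 50 g/eq = 346.3 eq.
NaHCO₃ supplies 1 eq per mole → 346.3 mol.
Mass: 346.3 mol × 84 g/mol = 29,090 g.

29.1 kg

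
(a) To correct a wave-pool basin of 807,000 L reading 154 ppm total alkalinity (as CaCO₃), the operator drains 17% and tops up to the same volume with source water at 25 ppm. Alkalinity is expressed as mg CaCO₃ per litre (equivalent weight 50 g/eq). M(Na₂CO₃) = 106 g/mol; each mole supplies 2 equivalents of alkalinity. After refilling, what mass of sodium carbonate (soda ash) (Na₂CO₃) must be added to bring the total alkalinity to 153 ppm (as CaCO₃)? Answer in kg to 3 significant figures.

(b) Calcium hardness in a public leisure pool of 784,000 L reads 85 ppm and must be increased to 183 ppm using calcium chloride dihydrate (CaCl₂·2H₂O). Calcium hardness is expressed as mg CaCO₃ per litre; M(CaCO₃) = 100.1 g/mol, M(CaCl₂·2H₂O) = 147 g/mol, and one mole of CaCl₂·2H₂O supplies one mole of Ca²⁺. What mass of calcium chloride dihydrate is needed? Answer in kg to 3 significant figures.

(a) 17.9 kg; (b) 113 kg

(a) After draining 17% and refilling: 154 × 0.83 + 25 × 0.17 = 132.07 ppm.
(a) Deficit to target: 153 − 132.07 = 20.93 mg/L.
(a) As CaCO₃: 20.93 mg/L × 807,000 L = 16,890 g; ÷ 50 g/eq ÷ 2 = 168.9 mol Na₂CO₃.
(a) Mass: 168.9 × 106 = 17,900 g.

(b) Hardness to add: (183 − 85) = 98 mg/L as CaCO₃ × 784,000 L = 76,830 g as CaCO₃.
(b) Moles of Ca²⁺ (1 mol Ca²⁺ ≡ 1 mol CaCO₃): 76,830 / 100.1 g/mol = 767.6 mol.
(b) Mass of CaCl₂·2H₂O: 767.6 × 147 = 112,800 g.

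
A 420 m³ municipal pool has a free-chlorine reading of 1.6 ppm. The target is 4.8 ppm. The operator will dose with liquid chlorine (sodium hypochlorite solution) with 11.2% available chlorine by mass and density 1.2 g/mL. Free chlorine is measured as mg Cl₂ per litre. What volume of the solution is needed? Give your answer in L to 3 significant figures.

10.0 L

Volume: 420 m³ = 420,000 L.
Chlorine deficit: 4.8 − 1.6 = 3.2 ppm = 3.2 mg/L as Cl₂.
Cl₂ equivalent needed: 3.2 mg/L × 420,000 L = 1,344,000 mg = 1344 g.
Product at 11.2% available chlorine: 1344 / 0.112 = 12,000 g.
Volume at density 1.2 g/mL: 12,000 g ÷ 1.2 g/mL = 10,000 mL.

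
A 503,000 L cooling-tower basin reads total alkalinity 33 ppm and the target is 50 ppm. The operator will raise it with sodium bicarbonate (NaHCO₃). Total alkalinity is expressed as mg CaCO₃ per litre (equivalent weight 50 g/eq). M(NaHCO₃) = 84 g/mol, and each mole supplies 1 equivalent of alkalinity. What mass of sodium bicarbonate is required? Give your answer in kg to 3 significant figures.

Alkalinity to add: (50 − 33) = 17 mg/L as CaCO₃ × 503,000 L = 8551 g as CaCO₃.
Equivalents: 8551 g ÷ 50 g/eq = 171 eq.
NaHCO₃ supplies 1 eq per mole → 171 mol.
Mass: 171 mol × 84 g/mol = 14,370 g.

14.4 kg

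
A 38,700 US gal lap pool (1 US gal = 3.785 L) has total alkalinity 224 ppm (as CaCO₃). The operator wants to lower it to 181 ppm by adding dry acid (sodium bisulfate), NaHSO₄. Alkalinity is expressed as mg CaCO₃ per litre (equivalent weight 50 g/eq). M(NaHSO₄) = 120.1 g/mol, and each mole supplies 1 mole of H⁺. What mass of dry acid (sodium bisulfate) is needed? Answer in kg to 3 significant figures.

15.1 kg

Volume: 38,700 US gal × 3.785 L/gal = 146,480 L.
Alkalinity to neutralize: (224 − 181) = 43 mg/L as CaCO₃ × 146,480 L = 6299 g as CaCO₃.
Equivalents of H⁺ required: 6299 ÷ 50 g/eq = 126 eq = 126 mol NaHSO₄.
Mass of NaHSO₄: 126 × 120.1 = 15,130 g.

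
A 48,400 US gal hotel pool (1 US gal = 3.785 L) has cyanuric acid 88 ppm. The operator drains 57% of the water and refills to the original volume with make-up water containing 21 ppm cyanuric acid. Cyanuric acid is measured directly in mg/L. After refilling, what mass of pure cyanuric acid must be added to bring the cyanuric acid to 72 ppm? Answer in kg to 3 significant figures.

4.07 kg

Volume: 48,400 US gal × 3.785 L/gal = 183,194 L.
After draining 57% and refilling: 88 × 0.43 + 21 × 0.57 = 49.81 ppm.
Deficit to target: 72 − 49.81 = 22.19 mg/L.
Mass: 22.19 mg/L × 183,194 L = 4065 g cyanuric acid.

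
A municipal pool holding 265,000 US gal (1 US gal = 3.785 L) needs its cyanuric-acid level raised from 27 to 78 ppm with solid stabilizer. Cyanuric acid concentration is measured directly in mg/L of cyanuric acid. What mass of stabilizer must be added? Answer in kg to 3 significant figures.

Volume: 265,000 US gal × 3.785 L/gal = 1,003,025 L.
CYA to add: (78 − 27) = 51 mg/L × 1,003,025 L = 51,150 g cyanuric acid.

51.2 kg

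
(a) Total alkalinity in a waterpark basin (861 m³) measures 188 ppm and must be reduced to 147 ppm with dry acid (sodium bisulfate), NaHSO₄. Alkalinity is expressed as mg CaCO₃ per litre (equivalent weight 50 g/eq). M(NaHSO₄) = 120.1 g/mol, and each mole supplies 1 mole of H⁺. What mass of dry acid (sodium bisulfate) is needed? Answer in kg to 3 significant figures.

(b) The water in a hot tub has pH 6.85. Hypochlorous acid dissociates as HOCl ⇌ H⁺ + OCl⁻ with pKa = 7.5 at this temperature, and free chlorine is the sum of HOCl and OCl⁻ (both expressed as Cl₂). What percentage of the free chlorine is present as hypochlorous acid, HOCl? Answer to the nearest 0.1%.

(a) 84.8 kg; (b) 81.7%

(a) Volume: 861 m³ = 861,000 L.
(a) Alkalinity to neutralize: (188 − 147) = 41 mg/L as CaCO₃ × 861,000 L = 35,300 g as CaCO₃.
(a) Equivalents of H⁺ required: 35,300 ÷ 50 g/eq = 706 eq = 706 mol NaHSO₄.
(a) Mass of NaHSO₄: 706 × 120.1 = 84,790 g.

(b) [OCl⁻]/[HOCl] = 10^(pH − pKa) = 10^(6.85 − 7.5) = 10^-0.65 = 0.2239.
(b) Fraction as HOCl = 1 / (1 + 0.2239) = 0.8171.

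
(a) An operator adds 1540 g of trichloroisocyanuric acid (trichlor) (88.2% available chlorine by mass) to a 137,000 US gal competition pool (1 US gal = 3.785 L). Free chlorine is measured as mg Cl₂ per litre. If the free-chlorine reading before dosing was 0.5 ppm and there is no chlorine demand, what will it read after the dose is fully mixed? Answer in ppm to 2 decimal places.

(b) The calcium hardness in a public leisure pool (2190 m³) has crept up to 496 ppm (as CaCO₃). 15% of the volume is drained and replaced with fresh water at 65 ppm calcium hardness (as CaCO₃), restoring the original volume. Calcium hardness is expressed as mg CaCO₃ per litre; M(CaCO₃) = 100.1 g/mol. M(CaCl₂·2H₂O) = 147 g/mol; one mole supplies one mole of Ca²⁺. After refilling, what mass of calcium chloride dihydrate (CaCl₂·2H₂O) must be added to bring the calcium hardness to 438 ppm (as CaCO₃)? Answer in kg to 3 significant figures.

(a) Volume: 137,000 US gal × 3.785 L/gal = 518,545 L.
(a) Available chlorine delivered: 1540 g × 0.882 = 1358 g as Cl₂.
(a) Concentration rise: 1358 g / 518,545 L = 2.619 mg/L = 2.62 ppm.
(a) Final FC: 0.5 + 2.62 = 3.12 ppm.

(b) Volume: 2190 m³ = 2,190,000 L.
(b) After draining 15% and refilling: 496 × 0.85 + 65 × 0.15 = 431.35 ppm.
(b) Deficit to target: 438 − 431.35 = 6.65 mg/L.
(b) As CaCO₃: 6.65 mg/L × 2,190,000 L = 14,560 g; ÷ 100.1 = 145.5 mol Ca²⁺.
(b) Mass: 145.5 × 147 = 21,390 g.

(a) 3.12 ppm; (b) 21.4 kg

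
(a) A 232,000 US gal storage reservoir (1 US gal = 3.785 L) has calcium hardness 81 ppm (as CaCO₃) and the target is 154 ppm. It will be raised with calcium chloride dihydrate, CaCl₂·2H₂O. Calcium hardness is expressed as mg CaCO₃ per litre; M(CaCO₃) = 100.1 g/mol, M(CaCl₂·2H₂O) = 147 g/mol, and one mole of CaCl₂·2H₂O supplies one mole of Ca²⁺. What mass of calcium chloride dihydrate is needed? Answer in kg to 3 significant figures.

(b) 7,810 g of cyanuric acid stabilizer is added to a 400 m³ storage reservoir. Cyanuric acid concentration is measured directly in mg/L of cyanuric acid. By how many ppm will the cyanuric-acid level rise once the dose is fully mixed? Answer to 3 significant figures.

(a) 94.1 kg; (b) 19.5 ppm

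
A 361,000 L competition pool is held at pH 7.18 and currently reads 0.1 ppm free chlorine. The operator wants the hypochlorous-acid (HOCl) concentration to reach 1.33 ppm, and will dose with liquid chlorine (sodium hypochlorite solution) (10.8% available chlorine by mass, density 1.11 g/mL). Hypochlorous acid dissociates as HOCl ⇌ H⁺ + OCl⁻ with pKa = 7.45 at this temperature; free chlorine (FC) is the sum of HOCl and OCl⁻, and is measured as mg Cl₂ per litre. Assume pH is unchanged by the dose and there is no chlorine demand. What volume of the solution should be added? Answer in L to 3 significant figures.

[OCl⁻]/[HOCl] = 10^(pH − pKa) = 10^(7.18 − 7.45) = 0.537; fraction as HOCl = 1/(1 + 0.537) = 0.6506.
Free chlorine required for 1.33 ppm HOCl: 1.33 / 0.6506 = 2.044 ppm.
FC to add: 2.044 − 0.1 = 1.944 mg/L as Cl₂.
Cl₂ equivalent: 1.944 mg/L × 361,000 L = 701.9 g.
Product at 10.8% available Cl: 701.9 / 0.108 = 6499 g.
Volume: 6499 g ÷ 1.11 g/mL = 5855 mL.

5.85 L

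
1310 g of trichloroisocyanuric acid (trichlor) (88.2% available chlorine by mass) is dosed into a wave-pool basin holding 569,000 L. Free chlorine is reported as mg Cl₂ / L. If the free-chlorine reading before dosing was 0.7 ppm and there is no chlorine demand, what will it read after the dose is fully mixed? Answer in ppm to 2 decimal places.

2.73 ppm

Available chlorine delivered: 1310 g × 0.882 = 1155 g as Cl₂.
Concentration rise: 1155 g / 569,000 L = 2.031 mg/L = 2.03 ppm.
Final FC: 0.7 + 2.03 = 2.73 ppm.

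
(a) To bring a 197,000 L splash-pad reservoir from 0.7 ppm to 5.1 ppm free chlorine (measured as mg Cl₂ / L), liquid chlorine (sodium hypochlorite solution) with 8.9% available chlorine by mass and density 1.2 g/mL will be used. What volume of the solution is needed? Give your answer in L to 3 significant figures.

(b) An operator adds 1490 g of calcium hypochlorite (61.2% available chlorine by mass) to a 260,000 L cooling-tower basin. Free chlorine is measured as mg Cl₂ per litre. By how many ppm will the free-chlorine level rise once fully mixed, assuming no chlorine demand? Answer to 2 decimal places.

(a) Chlorine deficit: 5.1 − 0.7 = 4.4 ppm = 4.4 mg/L as Cl₂.
(a) Cl₂ equivalent needed: 4.4 mg/L × 197,000 L = 866,800 mg = 866.8 g.
(a) Product at 8.9% available chlorine: 866.8 / 0.089 = 9739 g.
(a) Volume at density 1.2 g/mL: 9739 g ÷ 1.2 g/mL = 8116 mL.

(b) Available chlorine delivered: 1490 g × 0.612 = 911.9 g as Cl₂.
(b) Concentration rise: 911.9 g / 260,000 L = 3.507 mg/L = 3.51 ppm.

(a) 8.12 L; (b) 3.51 ppm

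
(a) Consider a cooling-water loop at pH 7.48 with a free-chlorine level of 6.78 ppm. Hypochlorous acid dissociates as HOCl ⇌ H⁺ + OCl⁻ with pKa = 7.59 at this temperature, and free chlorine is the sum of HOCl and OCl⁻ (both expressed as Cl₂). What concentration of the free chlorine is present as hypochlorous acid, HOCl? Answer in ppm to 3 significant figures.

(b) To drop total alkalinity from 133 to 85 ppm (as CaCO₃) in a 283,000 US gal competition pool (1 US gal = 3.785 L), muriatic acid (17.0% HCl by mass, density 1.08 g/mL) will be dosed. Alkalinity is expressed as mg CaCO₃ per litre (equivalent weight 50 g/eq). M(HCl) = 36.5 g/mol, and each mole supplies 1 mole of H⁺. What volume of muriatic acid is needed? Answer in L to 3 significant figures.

(a) 3.82 ppm; (b) 204 L

(a) [OCl⁻]/[HOCl] = 10^(pH − pKa) = 10^(7.48 − 7.59) = 10^-0.11 = 0.7762.
(a) Fraction as HOCl = 1 / (1 + 0.7762) = 0.563.
(a) HOCl = 0.563 × 6.78 ppm = 3.817 ppm.

(b) Volume: 283,000 US gal × 3.785 L/gal = 1,071,155 L.
(b) Alkalinity to neutralize: (133 − 85) = 48 mg/L as CaCO₃ × 1,071,155 L = 51,420 g as CaCO₃.
(b) Equivalents of H⁺ required: 51,420 ÷ 50 g/eq = 1028 eq = 1028 mol HCl.
(b) Mass of HCl: 1028 × 36.5 = 37,530 g.
(b) Mass of 17.0% solution: 37,530 / 0.17 = 220,800 g.
(b) Volume: 220,800 g ÷ 1.08 g/mL = 204,400 mL.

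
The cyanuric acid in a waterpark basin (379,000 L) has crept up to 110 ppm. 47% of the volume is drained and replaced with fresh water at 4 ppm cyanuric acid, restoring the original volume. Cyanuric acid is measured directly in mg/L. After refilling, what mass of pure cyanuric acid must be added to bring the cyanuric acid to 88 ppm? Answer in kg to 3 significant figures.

After draining 47% and refilling: 110 × 0.53 + 4 × 0.47 = 60.18 ppm.
Deficit to target: 88 − 60.18 = 27.82 mg/L.
Mass: 27.82 mg/L × 379,000 L = 10,540 g cyanuric acid.

10.5 kg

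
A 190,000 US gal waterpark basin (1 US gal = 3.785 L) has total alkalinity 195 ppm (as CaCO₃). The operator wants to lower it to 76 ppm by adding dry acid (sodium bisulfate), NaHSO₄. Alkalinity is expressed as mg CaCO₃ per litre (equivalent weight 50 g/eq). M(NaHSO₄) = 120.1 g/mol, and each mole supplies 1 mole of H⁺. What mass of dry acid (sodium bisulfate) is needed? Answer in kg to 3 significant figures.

Volume: 190,000 US gal × 3.785 L/gal = 719,150 L.
Alkalinity to neutralize: (195 − 76) = 119 mg/L as CaCO₃ × 719,150 L = 85,580 g as CaCO₃.
Equivalents of H⁺ required: 85,580 ÷ 50 g/eq = 1712 eq = 1712 mol NaHSO₄.
Mass of NaHSO₄: 1712 × 120.1 = 205,600 g.

206 kg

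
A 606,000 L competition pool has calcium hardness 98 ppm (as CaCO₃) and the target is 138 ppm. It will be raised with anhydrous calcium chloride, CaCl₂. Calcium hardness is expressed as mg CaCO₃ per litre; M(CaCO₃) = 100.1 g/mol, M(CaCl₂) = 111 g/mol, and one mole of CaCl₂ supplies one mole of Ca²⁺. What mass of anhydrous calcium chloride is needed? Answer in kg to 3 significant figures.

26.9 kg

Hardness to add: (138 − 98) = 40 mg/L as CaCO₃ × 606,000 L = 24,240 g as CaCO₃.
Moles of Ca²⁺ (1 mol Ca²⁺ ≡ 1 mol CaCO₃): 24,240 / 100.1 g/mol = 242.2 mol.
Mass of CaCl₂: 242.2 × 111 = 26,880 g.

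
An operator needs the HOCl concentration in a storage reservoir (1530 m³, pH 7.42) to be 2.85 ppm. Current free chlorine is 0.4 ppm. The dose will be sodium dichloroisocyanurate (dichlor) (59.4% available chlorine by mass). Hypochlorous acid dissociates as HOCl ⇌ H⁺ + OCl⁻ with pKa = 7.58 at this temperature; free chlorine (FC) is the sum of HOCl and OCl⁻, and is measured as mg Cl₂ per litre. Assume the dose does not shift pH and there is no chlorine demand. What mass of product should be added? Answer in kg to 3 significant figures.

11.4 kg

Volume: 1530 m³ = 1,530,000 L.
[OCl⁻]/[HOCl] = 10^(pH − pKa) = 10^(7.42 − 7.58) = 0.6918; fraction as HOCl = 1/(1 + 0.6918) = 0.5911.
Free chlorine required for 2.85 ppm HOCl: 2.85 / 0.5911 = 4.822 ppm.
FC to add: 4.822 − 0.4 = 4.422 mg/L as Cl₂.
Cl₂ equivalent: 4.422 mg/L × 1,530,000 L = 6765 g.
Product at 59.4% available Cl: 6765 / 0.594 = 11,390 g.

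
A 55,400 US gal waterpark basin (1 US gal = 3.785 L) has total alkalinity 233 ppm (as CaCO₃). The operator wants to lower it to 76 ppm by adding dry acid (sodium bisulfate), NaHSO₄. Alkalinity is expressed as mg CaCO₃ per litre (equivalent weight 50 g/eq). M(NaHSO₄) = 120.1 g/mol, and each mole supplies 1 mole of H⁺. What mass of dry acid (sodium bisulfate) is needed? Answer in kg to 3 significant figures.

79.1 kg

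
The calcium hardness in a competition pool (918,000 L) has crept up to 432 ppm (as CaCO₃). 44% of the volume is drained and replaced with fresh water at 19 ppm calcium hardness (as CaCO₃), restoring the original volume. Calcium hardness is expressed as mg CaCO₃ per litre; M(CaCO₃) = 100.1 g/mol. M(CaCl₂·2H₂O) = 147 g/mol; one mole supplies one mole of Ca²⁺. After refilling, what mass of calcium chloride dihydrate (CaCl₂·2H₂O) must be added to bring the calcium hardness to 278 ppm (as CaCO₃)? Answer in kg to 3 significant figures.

After draining 44% and refilling: 432 × 0.56 + 19 × 0.44 = 250.28 ppm.
Deficit to target: 278 − 250.28 = 27.72 mg/L.
As CaCO₃: 27.72 mg/L × 918,000 L = 25,450 g; ÷ 100.1 = 254.2 mol Ca²⁺.
Mass: 254.2 × 147 = 37,370 g.

37.4 kg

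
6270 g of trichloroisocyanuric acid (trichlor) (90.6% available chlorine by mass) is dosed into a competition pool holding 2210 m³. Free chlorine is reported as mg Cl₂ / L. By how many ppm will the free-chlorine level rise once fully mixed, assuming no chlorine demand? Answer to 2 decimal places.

Volume: 2210 m³ = 2,210,000 L.
Available chlorine delivered: 6270 g × 0.906 = 5681 g as Cl₂.
Concentration rise: 5681 g / 2,210,000 L = 2.57 mg/L = 2.57 ppm.

2.57 ppm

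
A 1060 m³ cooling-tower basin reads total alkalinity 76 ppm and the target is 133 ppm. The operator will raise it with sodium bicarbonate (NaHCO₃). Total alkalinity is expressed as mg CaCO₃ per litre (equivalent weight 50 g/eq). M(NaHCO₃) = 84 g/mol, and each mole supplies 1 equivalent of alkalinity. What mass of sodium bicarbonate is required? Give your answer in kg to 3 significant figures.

102 kg

Volume: 1060 m³ = 1,060,000 L.
Alkalinity to add: (133 − 76) = 57 mg/L as CaCO₃ × 1,060,000 L = 60,420 g as CaCO₃.
Equivalents: 60,420 g ÷ 50 g/eq = 1208 eq.
NaHCO₃ supplies 1 eq per mole → 1208 mol.
Mass: 1208 mol × 84 g/mol = 101,500 g.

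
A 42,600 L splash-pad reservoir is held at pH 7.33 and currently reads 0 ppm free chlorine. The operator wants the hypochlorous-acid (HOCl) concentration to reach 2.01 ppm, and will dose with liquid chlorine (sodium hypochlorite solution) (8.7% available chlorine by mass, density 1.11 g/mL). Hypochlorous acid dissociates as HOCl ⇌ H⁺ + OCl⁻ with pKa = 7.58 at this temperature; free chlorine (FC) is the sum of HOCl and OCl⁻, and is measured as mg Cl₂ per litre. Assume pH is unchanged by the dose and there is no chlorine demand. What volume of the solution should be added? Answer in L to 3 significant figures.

[OCl⁻]/[HOCl] = 10^(pH − pKa) = 10^(7.33 − 7.58) = 0.5623; fraction as HOCl = 1/(1 + 0.5623) = 0.6401.
Free chlorine required for 2.01 ppm HOCl: 2.01 / 0.6401 = 3.14 ppm.
FC to add: 3.14 − 0 = 3.14 mg/L as Cl₂.
Cl₂ equivalent: 3.14 mg/L × 42,600 L = 133.8 g.
Product at 8.7% available Cl: 133.8 / 0.087 = 1538 g.
Volume: 1538 g ÷ 1.11 g/mL = 1385 mL.

1.39 L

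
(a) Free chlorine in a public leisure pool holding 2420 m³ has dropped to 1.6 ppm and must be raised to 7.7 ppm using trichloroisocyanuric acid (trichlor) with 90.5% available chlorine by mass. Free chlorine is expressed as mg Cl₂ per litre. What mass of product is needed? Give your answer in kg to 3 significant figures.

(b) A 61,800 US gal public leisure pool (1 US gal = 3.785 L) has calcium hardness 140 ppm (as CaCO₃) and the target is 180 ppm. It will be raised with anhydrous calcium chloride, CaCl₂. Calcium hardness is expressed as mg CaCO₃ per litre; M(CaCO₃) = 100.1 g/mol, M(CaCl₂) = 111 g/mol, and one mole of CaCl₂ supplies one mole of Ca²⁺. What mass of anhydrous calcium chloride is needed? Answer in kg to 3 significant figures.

(a) Volume: 2420 m³ = 2,420,000 L.
(a) Chlorine deficit: 7.7 − 1.6 = 6.1 ppm = 6.1 mg/L as Cl₂.
(a) Cl₂ equivalent needed: 6.1 mg/L × 2,420,000 L = 14,760,000 mg = 14,760 g.
(a) Product at 90.5% available chlorine: 14,760 / 0.905 = 16,310 g.

(b) Volume: 61,800 US gal × 3.785 L/gal = 233,913 L.
(b) Hardness to add: (180 − 140) = 40 mg/L as CaCO₃ × 233,913 L = 9357 g as CaCO₃.
(b) Moles of Ca²⁺ (1 mol Ca²⁺ ≡ 1 mol CaCO₃): 9357 / 100.1 g/mol = 93.47 mol.
(b) Mass of CaCl₂: 93.47 × 111 = 10,380 g.

(a) 16.3 kg; (b) 10.4 kg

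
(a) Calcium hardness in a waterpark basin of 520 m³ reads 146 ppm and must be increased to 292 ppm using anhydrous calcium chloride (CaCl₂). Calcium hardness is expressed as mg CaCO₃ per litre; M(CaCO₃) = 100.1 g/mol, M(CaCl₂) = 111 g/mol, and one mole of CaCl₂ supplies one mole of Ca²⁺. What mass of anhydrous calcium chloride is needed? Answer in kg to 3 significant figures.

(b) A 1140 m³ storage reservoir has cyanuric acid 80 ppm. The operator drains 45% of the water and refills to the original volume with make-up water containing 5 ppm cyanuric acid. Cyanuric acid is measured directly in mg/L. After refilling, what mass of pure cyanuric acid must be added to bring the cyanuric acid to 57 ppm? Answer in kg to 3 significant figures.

(a) 84.2 kg; (b) 12.3 kg

(a) Volume: 520 m³ = 520,000 L.
(a) Hardness to add: (292 − 146) = 146 mg/L as CaCO₃ × 520,000 L = 75,920 g as CaCO₃.
(a) Moles of Ca²⁺ (1 mol Ca²⁺ ≡ 1 mol CaCO₃): 75,920 / 100.1 g/mol = 758.4 mol.
(a) Mass of CaCl₂: 758.4 × 111 = 84,190 g.

(b) Volume: 1140 m³ = 1,140,000 L.
(b) After draining 45% and refilling: 80 × 0.55 + 5 × 0.45 = 46.25 ppm.
(b) Deficit to target: 57 − 46.25 = 10.75 mg/L.
(b) Mass: 10.75 mg/L × 1,140,000 L = 12,260 g cyanuric acid.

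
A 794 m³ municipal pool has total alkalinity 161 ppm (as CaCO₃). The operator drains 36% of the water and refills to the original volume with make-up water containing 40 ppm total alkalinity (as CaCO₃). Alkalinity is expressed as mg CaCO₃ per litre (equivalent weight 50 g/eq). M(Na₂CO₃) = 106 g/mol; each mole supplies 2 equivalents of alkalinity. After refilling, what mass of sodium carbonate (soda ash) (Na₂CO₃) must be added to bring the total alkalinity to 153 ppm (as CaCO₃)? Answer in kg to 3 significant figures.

29.9 kg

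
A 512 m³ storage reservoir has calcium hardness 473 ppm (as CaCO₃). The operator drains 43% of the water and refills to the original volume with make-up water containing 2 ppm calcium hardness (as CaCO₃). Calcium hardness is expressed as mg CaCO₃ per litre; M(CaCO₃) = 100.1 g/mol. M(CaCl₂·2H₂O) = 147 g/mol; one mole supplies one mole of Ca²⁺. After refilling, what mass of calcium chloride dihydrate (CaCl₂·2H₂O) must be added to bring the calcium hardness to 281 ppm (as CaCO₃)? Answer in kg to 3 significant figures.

Volume: 512 m³ = 512,000 L.
After draining 43% and refilling: 473 × 0.57 + 2 × 0.43 = 270.47 ppm.
Deficit to target: 281 − 270.47 = 10.53 mg/L.
As CaCO₃: 10.53 mg/L × 512,000 L = 5391 g; ÷ 100.1 = 53.86 mol Ca²⁺.
Mass: 53.86 × 147 = 7917 g.

7.92 kg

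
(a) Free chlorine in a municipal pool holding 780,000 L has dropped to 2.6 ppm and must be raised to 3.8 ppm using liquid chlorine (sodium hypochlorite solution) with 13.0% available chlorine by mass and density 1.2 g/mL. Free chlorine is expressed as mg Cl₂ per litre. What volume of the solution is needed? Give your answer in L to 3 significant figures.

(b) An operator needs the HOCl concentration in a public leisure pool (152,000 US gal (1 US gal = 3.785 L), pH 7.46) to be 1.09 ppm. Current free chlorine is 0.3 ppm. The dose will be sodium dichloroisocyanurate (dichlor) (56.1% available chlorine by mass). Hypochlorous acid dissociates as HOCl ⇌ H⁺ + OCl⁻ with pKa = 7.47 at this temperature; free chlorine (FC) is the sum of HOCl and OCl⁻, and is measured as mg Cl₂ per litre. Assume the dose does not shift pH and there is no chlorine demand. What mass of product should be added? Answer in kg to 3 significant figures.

(a) 6.00 L; (b) 1.90 kg

(a) Chlorine deficit: 3.8 − 2.6 = 1.2 ppm = 1.2 mg/L as Cl₂.
(a) Cl₂ equivalent needed: 1.2 mg/L × 780,000 L = 936,000 mg = 936 g.
(a) Product at 13.0% available chlorine: 936 / 0.13 = 7200 g.
(a) Volume at density 1.2 g/mL: 7200 g ÷ 1.2 g/mL = 6000 mL.

(b) Volume: 152,000 US gal × 3.785 L/gal = 575,320 L.
(b) [OCl⁻]/[HOCl] = 10^(pH − pKa) = 10^(7.46 − 7.47) = 0.9772; fraction as HOCl = 1/(1 + 0.9772) = 0.5058.
(b) Free chlorine required for 1.09 ppm HOCl: 1.09 / 0.5058 = 2.155 ppm.
(b) FC to add: 2.155 − 0.3 = 1.855 mg/L as Cl₂.
(b) Cl₂ equivalent: 1.855 mg/L × 575,320 L = 1067 g.
(b) Product at 56.1% available Cl: 1067 / 0.561 = 1903 g.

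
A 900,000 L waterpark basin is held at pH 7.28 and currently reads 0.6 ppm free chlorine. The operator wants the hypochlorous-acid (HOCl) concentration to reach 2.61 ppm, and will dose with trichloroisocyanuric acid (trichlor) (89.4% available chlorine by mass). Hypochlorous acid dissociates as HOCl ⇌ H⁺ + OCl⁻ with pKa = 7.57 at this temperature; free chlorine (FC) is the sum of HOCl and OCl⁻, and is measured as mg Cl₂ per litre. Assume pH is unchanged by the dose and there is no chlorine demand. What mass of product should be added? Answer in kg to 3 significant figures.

3.37 kg

[OCl⁻]/[HOCl] = 10^(pH − pKa) = 10^(7.28 − 7.57) = 0.5129; fraction as HOCl = 1/(1 + 0.5129) = 0.661.
Free chlorine required for 2.61 ppm HOCl: 2.61 / 0.661 = 3.949 ppm.
FC to add: 3.949 − 0.6 = 3.349 mg/L as Cl₂.
Cl₂ equivalent: 3.349 mg/L × 900,000 L = 3014 g.
Product at 89.4% available Cl: 3014 / 0.894 = 3371 g.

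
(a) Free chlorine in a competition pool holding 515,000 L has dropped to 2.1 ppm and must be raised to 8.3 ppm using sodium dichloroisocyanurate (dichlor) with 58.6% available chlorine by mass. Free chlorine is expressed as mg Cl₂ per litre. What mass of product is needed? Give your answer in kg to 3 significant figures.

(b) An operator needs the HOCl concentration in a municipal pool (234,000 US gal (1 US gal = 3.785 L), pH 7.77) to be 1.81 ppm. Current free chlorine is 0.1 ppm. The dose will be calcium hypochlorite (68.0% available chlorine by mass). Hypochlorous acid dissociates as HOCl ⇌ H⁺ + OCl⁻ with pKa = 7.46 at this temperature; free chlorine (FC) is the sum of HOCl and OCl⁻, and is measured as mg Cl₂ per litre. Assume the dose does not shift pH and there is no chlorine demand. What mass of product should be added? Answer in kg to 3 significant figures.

(a) Chlorine deficit: 8.3 − 2.1 = 6.2 ppm = 6.2 mg/L as Cl₂.
(a) Cl₂ equivalent needed: 6.2 mg/L × 515,000 L = 3,193,000 mg = 3193 g.
(a) Product at 58.6% available chlorine: 3193 / 0.586 = 5449 g.

(b) Volume: 234,000 US gal × 3.785 L/gal = 885,690 L.
(b) [OCl⁻]/[HOCl] = 10^(pH − pKa) = 10^(7.77 − 7.46) = 2.042; fraction as HOCl = 1/(1 + 2.042) = 0.3288.
(b) Free chlorine required for 1.81 ppm HOCl: 1.81 / 0.3288 = 5.506 ppm.
(b) FC to add: 5.506 − 0.1 = 5.406 mg/L as Cl₂.
(b) Cl₂ equivalent: 5.406 mg/L × 885,690 L = 4788 g.
(b) Product at 68.0% available Cl: 4788 / 0.68 = 7041 g.

(a) 5.45 kg; (b) 7.04 kg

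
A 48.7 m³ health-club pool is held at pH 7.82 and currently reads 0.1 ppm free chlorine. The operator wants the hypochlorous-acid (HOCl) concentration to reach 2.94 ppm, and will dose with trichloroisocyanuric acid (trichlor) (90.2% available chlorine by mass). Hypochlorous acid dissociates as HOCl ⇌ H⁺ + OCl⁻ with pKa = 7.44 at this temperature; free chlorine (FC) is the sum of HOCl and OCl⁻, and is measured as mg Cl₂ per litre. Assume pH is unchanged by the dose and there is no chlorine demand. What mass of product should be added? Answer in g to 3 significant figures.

534 g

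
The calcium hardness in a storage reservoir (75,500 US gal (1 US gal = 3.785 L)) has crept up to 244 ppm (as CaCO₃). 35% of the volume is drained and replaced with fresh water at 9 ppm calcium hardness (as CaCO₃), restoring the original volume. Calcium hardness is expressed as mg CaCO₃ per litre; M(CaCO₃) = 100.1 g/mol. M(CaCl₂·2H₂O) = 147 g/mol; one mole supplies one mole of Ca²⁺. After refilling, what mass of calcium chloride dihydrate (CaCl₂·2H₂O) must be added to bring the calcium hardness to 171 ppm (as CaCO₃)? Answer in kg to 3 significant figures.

Volume: 75,500 US gal × 3.785 L/gal = 285,768 L.
After draining 35% and refilling: 244 × 0.65 + 9 × 0.35 = 161.75 ppm.
Deficit to target: 171 − 161.75 = 9.25 mg/L.
As CaCO₃: 9.25 mg/L × 285,768 L = 2643 g; ÷ 100.1 = 26.41 mol Ca²⁺.
Mass: 26.41 × 147 = 3882 g.

3.88 kg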